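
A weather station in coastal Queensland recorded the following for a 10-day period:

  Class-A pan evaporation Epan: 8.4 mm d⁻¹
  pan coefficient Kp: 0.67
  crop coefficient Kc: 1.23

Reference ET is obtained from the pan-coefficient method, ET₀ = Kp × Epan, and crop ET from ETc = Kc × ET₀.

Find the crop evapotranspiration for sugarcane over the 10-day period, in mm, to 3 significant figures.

69.2 mm

ET₀ = 0.67 × 8.4 = 5.6280 mm/d
ETc = Kc × ET₀ = 1.23 × 5.6280 = 6.9224 mm/d
Over 10 days: 6.9224 × 10 = 69.224 mm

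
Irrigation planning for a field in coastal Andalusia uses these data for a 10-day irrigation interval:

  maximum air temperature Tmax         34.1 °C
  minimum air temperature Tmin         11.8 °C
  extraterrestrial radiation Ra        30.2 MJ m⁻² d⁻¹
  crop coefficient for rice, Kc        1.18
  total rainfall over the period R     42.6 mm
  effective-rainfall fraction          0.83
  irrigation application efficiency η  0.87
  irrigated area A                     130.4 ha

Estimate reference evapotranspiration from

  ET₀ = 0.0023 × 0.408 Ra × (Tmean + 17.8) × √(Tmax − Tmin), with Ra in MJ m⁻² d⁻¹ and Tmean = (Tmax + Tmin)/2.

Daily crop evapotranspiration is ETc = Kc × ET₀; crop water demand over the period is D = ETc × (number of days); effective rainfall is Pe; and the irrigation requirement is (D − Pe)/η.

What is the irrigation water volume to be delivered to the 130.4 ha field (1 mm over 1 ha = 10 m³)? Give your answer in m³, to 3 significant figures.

43500 m³

Tmean = (34.1 + 11.8)/2 = 22.95 °C
0.408 Ra = 0.408 × 30.2 = 12.3216 mm/d equivalent
ET₀ = 0.0023 × 12.3216 × (22.95 + 17.8) × √22.3 = 0.0023 × 12.3216 × 40.75 × 4.7223 = 5.4535 mm/d
ETc = Kc × ET₀ = 1.18 × 5.4535 = 6.4351 mm/d
Crop demand D = ETc × 10 d = 6.4351 × 10 = 64.351 mm
Pe = 0.83 × 42.6 = 35.358 mm
D − Pe = 64.351 − 35.358 = 28.993 mm
Gross irrigation = 28.993 / 0.87 = 33.325 mm
Volume = 33.325 mm × 130.4 ha × 10 = 43455.8 m³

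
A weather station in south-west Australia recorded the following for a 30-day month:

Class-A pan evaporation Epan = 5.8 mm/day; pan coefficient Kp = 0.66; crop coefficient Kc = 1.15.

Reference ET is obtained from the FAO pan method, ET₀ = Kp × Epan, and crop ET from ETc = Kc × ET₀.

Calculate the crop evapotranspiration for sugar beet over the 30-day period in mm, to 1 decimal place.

ET₀ = 0.66 × 5.8 = 3.8280 mm/d
ETc = Kc × ET₀ = 1.15 × 3.8280 = 4.4022 mm/d
Over 30 days: 4.4022 × 30 = 132.066 mm

132.1 mm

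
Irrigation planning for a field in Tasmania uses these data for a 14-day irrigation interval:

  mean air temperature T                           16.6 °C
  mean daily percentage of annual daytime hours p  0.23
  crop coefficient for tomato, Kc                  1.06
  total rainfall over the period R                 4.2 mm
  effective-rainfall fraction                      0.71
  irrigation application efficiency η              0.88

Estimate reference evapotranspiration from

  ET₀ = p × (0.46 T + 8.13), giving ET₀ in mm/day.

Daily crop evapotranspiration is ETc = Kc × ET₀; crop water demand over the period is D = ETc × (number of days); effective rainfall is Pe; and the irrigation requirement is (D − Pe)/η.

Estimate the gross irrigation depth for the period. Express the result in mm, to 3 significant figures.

ET₀ = 0.23 × (0.46 × 16.6 + 8.13) = 0.23 × 15.766 = 3.6262 mm/d
ETc = Kc × ET₀ = 1.06 × 3.6262 = 3.8438 mm/d
Crop demand D = ETc × 14 d = 3.8438 × 14 = 53.813 mm
Pe = 0.71 × 4.2 = 2.982 mm
D − Pe = 53.813 − 2.982 = 50.831 mm
Gross irrigation = 50.831 / 0.88 = 57.763 mm

57.8 mm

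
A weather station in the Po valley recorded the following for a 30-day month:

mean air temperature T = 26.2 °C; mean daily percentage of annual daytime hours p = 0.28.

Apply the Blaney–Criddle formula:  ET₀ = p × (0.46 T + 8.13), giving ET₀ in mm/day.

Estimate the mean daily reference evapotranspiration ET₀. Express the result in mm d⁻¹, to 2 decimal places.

ET₀ = 0.28 × (0.46 × 26.2 + 8.13) = 0.28 × 20.182 = 5.6510 mm/d

5.65 mm d⁻¹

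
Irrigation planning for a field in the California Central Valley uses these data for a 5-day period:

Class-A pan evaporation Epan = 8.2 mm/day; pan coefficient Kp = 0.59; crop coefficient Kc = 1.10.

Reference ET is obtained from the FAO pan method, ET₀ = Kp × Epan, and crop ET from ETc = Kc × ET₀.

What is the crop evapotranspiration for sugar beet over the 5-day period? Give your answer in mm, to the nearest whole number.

ET₀ = 0.59 × 8.2 = 4.8380 mm/d
ETc = Kc × ET₀ = 1.10 × 4.8380 = 5.3218 mm/d
Over 5 days: 5.3218 × 5 = 26.609 mm

27 mm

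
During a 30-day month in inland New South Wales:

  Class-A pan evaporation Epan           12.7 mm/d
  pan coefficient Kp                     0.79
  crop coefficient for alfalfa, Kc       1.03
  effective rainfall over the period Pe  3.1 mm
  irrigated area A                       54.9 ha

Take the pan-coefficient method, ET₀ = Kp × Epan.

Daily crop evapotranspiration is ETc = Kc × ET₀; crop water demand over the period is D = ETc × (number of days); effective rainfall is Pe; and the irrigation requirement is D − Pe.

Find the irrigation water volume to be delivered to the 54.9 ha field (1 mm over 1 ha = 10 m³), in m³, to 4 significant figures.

ET₀ = 0.79 × 12.7 = 10.0330 mm/d
ETc = Kc × ET₀ = 1.03 × 10.0330 = 10.3340 mm/d
Crop demand D = ETc × 30 d = 10.3340 × 30 = 310.020 mm
D − Pe = 310.020 − 3.1 = 306.920 mm
Volume = 306.920 mm × 54.9 ha × 10 = 168499.1 m³

168500 m³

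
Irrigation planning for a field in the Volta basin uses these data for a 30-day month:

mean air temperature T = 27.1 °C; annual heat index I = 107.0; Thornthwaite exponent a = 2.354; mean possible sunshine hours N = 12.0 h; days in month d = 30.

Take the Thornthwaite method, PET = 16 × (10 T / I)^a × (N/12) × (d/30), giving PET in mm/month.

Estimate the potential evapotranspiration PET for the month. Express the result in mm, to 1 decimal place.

142.6 mm

10T/I = 10 × 27.1 / 107.0 = 2.5327
(10T/I)^a = 2.5327^2.354 = 8.9133
Uncorrected PET = 16 × 8.9133 = 142.613 mm
Correction = (N/12)(d/30) = (12.0/12)(30/30) = 1.0000
PET = 142.613 × 1.0000 = 142.613 mm/month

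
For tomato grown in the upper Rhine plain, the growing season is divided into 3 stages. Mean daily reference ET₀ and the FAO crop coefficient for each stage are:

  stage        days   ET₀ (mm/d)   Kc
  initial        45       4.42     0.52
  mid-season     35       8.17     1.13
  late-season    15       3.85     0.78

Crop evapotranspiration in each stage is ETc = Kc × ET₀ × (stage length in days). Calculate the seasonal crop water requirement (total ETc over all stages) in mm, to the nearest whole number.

initial: 0.52 × 4.42 × 45 = 103.43 mm
mid-season: 1.13 × 8.17 × 35 = 323.12 mm
late-season: 0.78 × 3.85 × 15 = 45.05 mm
Seasonal total = 471.60 mm

472 mm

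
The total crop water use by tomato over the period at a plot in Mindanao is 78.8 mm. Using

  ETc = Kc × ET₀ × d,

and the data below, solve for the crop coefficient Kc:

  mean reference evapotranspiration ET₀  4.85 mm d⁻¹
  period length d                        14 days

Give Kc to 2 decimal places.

ETc = Kc × ET₀ × d  ⇒  Kc = ETc / (ET₀ × d)
Kc = 78.8 / (4.85 × 14) = 78.8 / 67.90 = 1.1605

1.16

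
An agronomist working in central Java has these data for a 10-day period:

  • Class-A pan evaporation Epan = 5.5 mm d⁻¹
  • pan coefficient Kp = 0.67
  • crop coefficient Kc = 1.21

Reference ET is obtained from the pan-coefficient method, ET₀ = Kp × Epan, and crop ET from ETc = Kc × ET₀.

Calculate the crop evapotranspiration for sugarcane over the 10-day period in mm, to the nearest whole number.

45 mm

ET₀ = 0.67 × 5.5 = 3.6850 mm/d
ETc = Kc × ET₀ = 1.21 × 3.6850 = 4.4589 mm/d
Over 10 days: 4.4589 × 10 = 44.589 mm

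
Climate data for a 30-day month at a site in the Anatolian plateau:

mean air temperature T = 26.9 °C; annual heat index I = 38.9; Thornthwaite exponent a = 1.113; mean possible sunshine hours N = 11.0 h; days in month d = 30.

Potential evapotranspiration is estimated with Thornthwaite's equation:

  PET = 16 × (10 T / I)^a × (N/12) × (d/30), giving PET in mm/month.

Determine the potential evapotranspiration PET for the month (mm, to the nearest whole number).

126 mm

10T/I = 10 × 26.9 / 38.9 = 6.9152
(10T/I)^a = 6.9152^1.113 = 8.6040
Uncorrected PET = 16 × 8.6040 = 137.664 mm
Correction = (N/12)(d/30) = (11.0/12)(30/30) = 0.9167
PET = 137.664 × 0.9167 = 126.197 mm/month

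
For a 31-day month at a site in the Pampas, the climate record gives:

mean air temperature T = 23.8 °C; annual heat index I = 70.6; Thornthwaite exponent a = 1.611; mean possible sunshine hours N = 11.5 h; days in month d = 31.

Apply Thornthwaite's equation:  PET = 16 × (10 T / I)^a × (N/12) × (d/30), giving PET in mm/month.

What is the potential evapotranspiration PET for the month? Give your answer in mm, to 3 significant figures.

112 mm

10T/I = 10 × 23.8 / 70.6 = 3.3711
(10T/I)^a = 3.3711^1.611 = 7.0834
Uncorrected PET = 16 × 7.0834 = 113.334 mm
Correction = (N/12)(d/30) = (11.5/12)(31/30) = 0.9903
PET = 113.334 × 0.9903 = 112.235 mm/month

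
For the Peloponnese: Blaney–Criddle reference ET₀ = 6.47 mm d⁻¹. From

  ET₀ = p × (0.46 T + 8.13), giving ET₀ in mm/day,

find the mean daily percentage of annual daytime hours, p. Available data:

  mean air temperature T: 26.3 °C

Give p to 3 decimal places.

0.320

p = ET₀ / (0.46 T + 8.13) = 6.47 / (0.46 × 26.3 + 8.13) = 6.47 / 20.228 = 0.3199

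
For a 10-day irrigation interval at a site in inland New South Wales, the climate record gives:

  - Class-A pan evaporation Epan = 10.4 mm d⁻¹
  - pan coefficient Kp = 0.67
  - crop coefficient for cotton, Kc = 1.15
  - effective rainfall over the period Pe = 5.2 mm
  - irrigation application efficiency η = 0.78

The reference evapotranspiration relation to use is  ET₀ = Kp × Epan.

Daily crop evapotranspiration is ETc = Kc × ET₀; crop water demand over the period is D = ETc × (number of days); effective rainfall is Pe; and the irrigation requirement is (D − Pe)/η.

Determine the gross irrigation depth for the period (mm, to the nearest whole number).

96 mm

ET₀ = 0.67 × 10.4 = 6.9680 mm/d
ETc = Kc × ET₀ = 1.15 × 6.9680 = 8.0132 mm/d
Crop demand D = ETc × 10 d = 8.0132 × 10 = 80.132 mm
D − Pe = 80.132 − 5.2 = 74.932 mm
Gross irrigation = 74.932 / 0.78 = 96.067 mm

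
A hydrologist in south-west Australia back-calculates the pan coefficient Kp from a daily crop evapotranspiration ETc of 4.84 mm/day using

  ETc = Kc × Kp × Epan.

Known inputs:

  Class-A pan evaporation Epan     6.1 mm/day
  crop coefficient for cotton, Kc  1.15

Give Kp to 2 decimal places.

0.69

ETc = Kc × Kp × Epan  ⇒  Kp = ETc / (Kc × Epan)
Kp = 4.84 / (1.15 × 6.1) = 4.84 / 7.015 = 0.6900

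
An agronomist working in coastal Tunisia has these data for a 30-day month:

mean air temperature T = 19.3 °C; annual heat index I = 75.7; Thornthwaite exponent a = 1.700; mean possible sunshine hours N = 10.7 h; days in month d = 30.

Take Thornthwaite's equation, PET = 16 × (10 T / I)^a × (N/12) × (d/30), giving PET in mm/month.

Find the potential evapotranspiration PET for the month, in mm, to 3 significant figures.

70.0 mm

10T/I = 10 × 19.3 / 75.7 = 2.5495
(10T/I)^a = 2.5495^1.700 = 4.9088
Uncorrected PET = 16 × 4.9088 = 78.541 mm
Correction = (N/12)(d/30) = (10.7/12)(30/30) = 0.8917
PET = 78.541 × 0.8917 = 70.035 mm/month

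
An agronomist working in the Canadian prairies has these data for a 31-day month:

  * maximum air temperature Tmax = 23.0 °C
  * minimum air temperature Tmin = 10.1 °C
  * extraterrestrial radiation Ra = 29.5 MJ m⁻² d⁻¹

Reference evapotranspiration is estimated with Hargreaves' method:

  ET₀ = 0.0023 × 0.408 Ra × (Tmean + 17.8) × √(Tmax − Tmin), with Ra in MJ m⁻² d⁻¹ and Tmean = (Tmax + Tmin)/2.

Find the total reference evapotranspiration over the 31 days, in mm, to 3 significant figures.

106 mm

Tmean = (23.0 + 10.1)/2 = 16.55 °C
0.408 Ra = 0.408 × 29.5 = 12.0360 mm/d equivalent
ET₀ = 0.0023 × 12.0360 × (16.55 + 17.8) × √12.9 = 0.0023 × 12.0360 × 34.35 × 3.5917 = 3.4154 mm/d
Over 31 days: 3.4154 × 31 = 105.877 mm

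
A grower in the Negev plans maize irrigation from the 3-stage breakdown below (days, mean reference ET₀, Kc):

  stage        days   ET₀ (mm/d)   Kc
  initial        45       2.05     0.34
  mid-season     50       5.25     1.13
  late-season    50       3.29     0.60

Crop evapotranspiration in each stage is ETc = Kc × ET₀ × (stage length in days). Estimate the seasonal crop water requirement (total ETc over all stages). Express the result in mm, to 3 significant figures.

427 mm

initial: 0.34 × 2.05 × 45 = 31.37 mm
mid-season: 1.13 × 5.25 × 50 = 296.63 mm
late-season: 0.60 × 3.29 × 50 = 98.70 mm
Seasonal total = 426.70 mm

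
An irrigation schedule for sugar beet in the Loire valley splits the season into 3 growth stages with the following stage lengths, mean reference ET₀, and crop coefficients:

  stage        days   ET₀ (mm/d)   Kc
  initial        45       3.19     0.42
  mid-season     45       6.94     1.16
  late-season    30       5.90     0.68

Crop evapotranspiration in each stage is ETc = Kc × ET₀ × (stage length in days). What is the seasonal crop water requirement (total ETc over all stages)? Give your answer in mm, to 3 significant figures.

543 mm

initial: 0.42 × 3.19 × 45 = 60.29 mm
mid-season: 1.16 × 6.94 × 45 = 362.27 mm
late-season: 0.68 × 5.90 × 30 = 120.36 mm
Seasonal total = 542.92 mm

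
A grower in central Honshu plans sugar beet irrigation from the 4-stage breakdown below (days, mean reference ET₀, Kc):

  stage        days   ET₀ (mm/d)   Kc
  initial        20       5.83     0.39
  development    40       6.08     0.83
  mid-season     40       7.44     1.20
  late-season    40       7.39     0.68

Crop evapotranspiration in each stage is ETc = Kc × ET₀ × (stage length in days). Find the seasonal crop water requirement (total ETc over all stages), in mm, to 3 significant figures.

initial: 0.39 × 5.83 × 20 = 45.47 mm
development: 0.83 × 6.08 × 40 = 201.86 mm
mid-season: 1.20 × 7.44 × 40 = 357.12 mm
late-season: 0.68 × 7.39 × 40 = 201.01 mm
Seasonal total = 805.46 mm

805 mm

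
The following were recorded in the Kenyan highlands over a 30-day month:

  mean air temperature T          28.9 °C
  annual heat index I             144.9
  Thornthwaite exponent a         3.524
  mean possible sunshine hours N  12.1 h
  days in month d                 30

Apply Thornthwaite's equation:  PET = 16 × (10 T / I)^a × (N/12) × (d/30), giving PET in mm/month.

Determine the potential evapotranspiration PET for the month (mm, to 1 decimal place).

10T/I = 10 × 28.9 / 144.9 = 1.9945
(10T/I)^a = 1.9945^3.524 = 11.3924
Uncorrected PET = 16 × 11.3924 = 182.278 mm
Correction = (N/12)(d/30) = (12.1/12)(30/30) = 1.0083
PET = 182.278 × 1.0083 = 183.791 mm/month

183.8 mm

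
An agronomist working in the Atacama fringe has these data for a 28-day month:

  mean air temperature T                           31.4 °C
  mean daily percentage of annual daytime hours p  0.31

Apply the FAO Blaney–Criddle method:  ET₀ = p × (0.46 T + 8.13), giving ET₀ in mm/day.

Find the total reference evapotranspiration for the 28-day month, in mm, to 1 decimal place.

195.9 mm

ET₀ = 0.31 × (0.46 × 31.4 + 8.13) = 0.31 × 22.574 = 6.9979 mm/d
Monthly total = 6.9979 × 28 = 195.941 mm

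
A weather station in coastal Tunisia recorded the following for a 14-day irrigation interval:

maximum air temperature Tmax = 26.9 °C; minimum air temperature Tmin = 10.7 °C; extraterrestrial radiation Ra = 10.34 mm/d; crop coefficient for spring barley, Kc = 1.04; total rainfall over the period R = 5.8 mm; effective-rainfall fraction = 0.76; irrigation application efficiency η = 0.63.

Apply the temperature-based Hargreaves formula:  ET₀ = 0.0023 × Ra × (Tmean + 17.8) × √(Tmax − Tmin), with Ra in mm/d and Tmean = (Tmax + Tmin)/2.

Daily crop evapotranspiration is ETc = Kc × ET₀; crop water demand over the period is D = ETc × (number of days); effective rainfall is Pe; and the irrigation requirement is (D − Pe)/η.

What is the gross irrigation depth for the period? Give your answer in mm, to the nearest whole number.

74 mm

Tmean = (26.9 + 10.7)/2 = 18.80 °C
ET₀ = 0.0023 × 10.34 × (18.80 + 17.8) × √16.2 = 0.0023 × 10.34 × 36.60 × 4.0249 = 3.5034 mm/d
ETc = Kc × ET₀ = 1.04 × 3.5034 = 3.6435 mm/d
Crop demand D = ETc × 14 d = 3.6435 × 14 = 51.009 mm
Pe = 0.76 × 5.8 = 4.408 mm
D − Pe = 51.009 − 4.408 = 46.601 mm
Gross irrigation = 46.601 / 0.63 = 73.970 mm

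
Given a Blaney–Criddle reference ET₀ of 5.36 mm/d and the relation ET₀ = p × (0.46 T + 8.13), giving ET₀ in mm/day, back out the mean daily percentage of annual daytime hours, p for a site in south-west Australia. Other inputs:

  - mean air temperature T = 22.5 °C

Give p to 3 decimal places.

0.290

p = ET₀ / (0.46 T + 8.13) = 5.36 / (0.46 × 22.5 + 8.13) = 5.36 / 18.480 = 0.2900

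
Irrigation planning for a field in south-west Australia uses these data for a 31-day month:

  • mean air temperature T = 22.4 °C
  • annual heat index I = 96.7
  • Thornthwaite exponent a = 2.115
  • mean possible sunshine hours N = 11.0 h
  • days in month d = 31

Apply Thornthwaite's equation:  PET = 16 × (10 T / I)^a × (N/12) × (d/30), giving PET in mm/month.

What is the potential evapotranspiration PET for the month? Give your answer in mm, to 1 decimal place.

10T/I = 10 × 22.4 / 96.7 = 2.3164
(10T/I)^a = 2.3164^2.115 = 5.9099
Uncorrected PET = 16 × 5.9099 = 94.558 mm
Correction = (N/12)(d/30) = (11.0/12)(31/30) = 0.9472
PET = 94.558 × 0.9472 = 89.565 mm/month

89.6 mm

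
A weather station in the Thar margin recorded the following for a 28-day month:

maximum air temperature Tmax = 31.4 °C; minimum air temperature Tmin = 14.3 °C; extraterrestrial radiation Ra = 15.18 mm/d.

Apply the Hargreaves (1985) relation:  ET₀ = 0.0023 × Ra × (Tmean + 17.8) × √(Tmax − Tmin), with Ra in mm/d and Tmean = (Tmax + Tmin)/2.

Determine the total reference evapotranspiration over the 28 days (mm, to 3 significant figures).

Tmean = (31.4 + 14.3)/2 = 22.85 °C
ET₀ = 0.0023 × 15.18 × (22.85 + 17.8) × √17.1 = 0.0023 × 15.18 × 40.65 × 4.1352 = 5.8689 mm/d
Over 28 days: 5.8689 × 28 = 164.329 mm

164 mm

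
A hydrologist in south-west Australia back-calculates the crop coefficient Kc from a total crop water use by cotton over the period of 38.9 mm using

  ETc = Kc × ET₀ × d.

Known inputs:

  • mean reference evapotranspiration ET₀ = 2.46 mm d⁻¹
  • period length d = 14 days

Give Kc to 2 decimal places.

1.13

ETc = Kc × ET₀ × d  ⇒  Kc = ETc / (ET₀ × d)
Kc = 38.9 / (2.46 × 14) = 38.9 / 34.44 = 1.1295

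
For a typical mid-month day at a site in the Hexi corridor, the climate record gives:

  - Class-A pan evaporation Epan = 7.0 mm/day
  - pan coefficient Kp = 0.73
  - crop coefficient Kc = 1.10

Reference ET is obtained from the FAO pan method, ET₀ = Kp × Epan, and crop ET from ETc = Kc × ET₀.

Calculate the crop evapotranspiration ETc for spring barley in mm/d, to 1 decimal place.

ET₀ = 0.73 × 7.0 = 5.1100 mm/d
ETc = Kc × ET₀ = 1.10 × 5.1100 = 5.6210 mm/d

5.6 mm/d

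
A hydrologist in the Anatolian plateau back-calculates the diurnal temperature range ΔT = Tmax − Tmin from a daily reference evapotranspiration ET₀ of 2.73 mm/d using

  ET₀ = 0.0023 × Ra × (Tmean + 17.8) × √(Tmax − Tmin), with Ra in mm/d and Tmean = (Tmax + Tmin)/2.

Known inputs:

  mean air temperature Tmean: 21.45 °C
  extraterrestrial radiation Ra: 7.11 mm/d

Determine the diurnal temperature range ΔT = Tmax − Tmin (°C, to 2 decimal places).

18.09 °C

√ΔT = ET₀ / [0.0023 × Ra × (Tmean+17.8)] = 2.73 / (0.0023 × 7.11 × 39.25) = 4.2533
ΔT = 4.2533² = 18.091 °C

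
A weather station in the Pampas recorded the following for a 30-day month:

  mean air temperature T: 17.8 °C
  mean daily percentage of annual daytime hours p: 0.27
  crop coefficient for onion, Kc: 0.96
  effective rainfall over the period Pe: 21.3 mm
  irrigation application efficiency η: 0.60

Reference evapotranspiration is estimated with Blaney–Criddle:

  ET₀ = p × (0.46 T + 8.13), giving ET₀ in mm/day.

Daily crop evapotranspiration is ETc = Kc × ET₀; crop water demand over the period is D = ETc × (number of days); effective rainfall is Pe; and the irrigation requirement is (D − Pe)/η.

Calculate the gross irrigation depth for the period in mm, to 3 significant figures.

ET₀ = 0.27 × (0.46 × 17.8 + 8.13) = 0.27 × 16.318 = 4.4059 mm/d
ETc = Kc × ET₀ = 0.96 × 4.4059 = 4.2297 mm/d
Crop demand D = ETc × 30 d = 4.2297 × 30 = 126.891 mm
D − Pe = 126.891 − 21.3 = 105.591 mm
Gross irrigation = 105.591 / 0.60 = 175.985 mm

176 mm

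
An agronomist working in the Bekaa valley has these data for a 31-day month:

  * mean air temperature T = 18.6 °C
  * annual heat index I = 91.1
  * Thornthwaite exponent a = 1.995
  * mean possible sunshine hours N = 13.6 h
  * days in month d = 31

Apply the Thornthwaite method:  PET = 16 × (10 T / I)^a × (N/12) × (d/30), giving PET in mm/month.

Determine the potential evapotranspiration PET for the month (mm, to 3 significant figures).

77.8 mm

10T/I = 10 × 18.6 / 91.1 = 2.0417
(10T/I)^a = 2.0417^1.995 = 4.1537
Uncorrected PET = 16 × 4.1537 = 66.459 mm
Correction = (N/12)(d/30) = (13.6/12)(31/30) = 1.1711
PET = 66.459 × 1.1711 = 77.830 mm/month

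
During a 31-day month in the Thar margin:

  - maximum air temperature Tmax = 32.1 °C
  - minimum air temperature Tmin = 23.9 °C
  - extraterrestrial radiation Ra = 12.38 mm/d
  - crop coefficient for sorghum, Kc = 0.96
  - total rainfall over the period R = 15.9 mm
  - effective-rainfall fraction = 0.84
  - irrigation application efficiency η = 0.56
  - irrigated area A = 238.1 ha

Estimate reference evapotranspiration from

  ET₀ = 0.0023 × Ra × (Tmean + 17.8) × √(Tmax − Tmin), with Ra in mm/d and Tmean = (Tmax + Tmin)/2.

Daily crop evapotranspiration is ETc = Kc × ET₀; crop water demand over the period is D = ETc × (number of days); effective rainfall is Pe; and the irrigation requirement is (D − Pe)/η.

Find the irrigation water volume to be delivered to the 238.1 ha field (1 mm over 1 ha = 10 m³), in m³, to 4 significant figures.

415700 m³

Tmean = (32.1 + 23.9)/2 = 28.00 °C
ET₀ = 0.0023 × 12.38 × (28.00 + 17.8) × √8.2 = 0.0023 × 12.38 × 45.80 × 2.8636 = 3.7344 mm/d
ETc = Kc × ET₀ = 0.96 × 3.7344 = 3.5850 mm/d
Crop demand D = ETc × 31 d = 3.5850 × 31 = 111.135 mm
Pe = 0.84 × 15.9 = 13.356 mm
D − Pe = 111.135 − 13.356 = 97.779 mm
Gross irrigation = 97.779 / 0.56 = 174.605 mm
Volume = 174.605 mm × 238.1 ha × 10 = 415734.5 m³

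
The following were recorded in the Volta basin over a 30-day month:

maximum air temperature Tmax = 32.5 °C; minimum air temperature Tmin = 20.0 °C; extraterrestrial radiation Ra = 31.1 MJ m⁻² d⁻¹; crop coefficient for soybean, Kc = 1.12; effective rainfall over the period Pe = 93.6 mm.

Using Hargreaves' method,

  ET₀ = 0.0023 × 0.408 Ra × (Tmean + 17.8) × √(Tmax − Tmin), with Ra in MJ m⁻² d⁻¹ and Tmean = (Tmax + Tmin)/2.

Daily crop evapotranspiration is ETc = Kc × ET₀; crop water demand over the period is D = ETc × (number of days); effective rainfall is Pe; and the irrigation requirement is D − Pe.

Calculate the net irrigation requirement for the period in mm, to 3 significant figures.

59.1 mm

Tmean = (32.5 + 20.0)/2 = 26.25 °C
0.408 Ra = 0.408 × 31.1 = 12.6888 mm/d equivalent
ET₀ = 0.0023 × 12.6888 × (26.25 + 17.8) × √12.5 = 0.0023 × 12.6888 × 44.05 × 3.5355 = 4.5451 mm/d
ETc = Kc × ET₀ = 1.12 × 4.5451 = 5.0905 mm/d
Crop demand D = ETc × 30 d = 5.0905 × 30 = 152.715 mm
D − Pe = 152.715 − 93.6 = 59.115 mm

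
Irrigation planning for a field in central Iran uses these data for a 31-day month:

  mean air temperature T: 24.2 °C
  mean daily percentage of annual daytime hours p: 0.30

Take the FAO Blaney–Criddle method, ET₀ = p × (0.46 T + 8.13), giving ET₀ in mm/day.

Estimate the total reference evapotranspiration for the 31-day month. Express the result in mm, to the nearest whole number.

ET₀ = 0.30 × (0.46 × 24.2 + 8.13) = 0.30 × 19.262 = 5.7786 mm/d
Monthly total = 5.7786 × 31 = 179.137 mm

179 mm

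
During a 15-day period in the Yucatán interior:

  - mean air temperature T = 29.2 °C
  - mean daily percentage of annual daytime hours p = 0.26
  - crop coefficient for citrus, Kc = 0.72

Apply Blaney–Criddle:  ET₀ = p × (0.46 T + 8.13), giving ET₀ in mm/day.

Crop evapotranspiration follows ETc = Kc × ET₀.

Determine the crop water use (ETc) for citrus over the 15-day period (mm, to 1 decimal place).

60.5 mm

ET₀ = 0.26 × (0.46 × 29.2 + 8.13) = 0.26 × 21.562 = 5.6061 mm/d
ETc = Kc × ET₀ = 0.72 × 5.6061 = 4.0364 mm/d
Over 15 days: 4.0364 × 15 = 60.546 mm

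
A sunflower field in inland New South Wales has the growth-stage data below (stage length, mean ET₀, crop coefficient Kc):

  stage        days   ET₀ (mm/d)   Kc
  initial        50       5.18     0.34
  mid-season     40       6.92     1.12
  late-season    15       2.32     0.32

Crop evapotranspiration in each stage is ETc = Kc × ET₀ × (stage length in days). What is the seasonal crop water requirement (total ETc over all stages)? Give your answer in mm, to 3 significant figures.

initial: 0.34 × 5.18 × 50 = 88.06 mm
mid-season: 1.12 × 6.92 × 40 = 310.02 mm
late-season: 0.32 × 2.32 × 15 = 11.14 mm
Seasonal total = 409.22 mm

409 mm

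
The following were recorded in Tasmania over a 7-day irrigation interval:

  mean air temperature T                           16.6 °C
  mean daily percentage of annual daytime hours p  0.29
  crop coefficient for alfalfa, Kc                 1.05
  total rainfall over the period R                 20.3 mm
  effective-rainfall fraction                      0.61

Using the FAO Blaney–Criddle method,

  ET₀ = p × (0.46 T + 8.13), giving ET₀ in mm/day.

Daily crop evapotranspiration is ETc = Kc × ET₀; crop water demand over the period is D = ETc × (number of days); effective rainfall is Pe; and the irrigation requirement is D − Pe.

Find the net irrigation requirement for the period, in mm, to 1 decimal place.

21.2 mm

ET₀ = 0.29 × (0.46 × 16.6 + 8.13) = 0.29 × 15.766 = 4.5721 mm/d
ETc = Kc × ET₀ = 1.05 × 4.5721 = 4.8007 mm/d
Crop demand D = ETc × 7 d = 4.8007 × 7 = 33.605 mm
Pe = 0.61 × 20.3 = 12.383 mm
D − Pe = 33.605 − 12.383 = 21.222 mm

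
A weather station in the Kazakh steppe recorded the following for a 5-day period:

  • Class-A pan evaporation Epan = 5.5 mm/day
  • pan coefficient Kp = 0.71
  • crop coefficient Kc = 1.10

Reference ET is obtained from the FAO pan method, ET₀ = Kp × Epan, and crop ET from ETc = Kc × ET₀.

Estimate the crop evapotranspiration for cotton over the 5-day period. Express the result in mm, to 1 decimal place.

ET₀ = 0.71 × 5.5 = 3.9050 mm/d
ETc = Kc × ET₀ = 1.10 × 3.9050 = 4.2955 mm/d
Over 5 days: 4.2955 × 5 = 21.478 mm

21.5 mm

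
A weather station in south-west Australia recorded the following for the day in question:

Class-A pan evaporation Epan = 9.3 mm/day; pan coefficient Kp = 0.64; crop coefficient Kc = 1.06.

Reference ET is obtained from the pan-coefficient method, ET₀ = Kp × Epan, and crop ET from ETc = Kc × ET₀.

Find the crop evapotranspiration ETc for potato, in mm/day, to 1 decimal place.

6.3 mm/day

ET₀ = 0.64 × 9.3 = 5.9520 mm/d
ETc = Kc × ET₀ = 1.06 × 5.9520 = 6.3091 mm/d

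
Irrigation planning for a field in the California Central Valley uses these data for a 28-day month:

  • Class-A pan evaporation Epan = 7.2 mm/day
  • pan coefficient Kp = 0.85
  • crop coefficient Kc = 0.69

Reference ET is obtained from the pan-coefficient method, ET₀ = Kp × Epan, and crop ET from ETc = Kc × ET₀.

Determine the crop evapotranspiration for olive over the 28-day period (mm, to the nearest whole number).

ET₀ = 0.85 × 7.2 = 6.1200 mm/d
ETc = Kc × ET₀ = 0.69 × 6.1200 = 4.2228 mm/d
Over 28 days: 4.2228 × 28 = 118.238 mm

118 mm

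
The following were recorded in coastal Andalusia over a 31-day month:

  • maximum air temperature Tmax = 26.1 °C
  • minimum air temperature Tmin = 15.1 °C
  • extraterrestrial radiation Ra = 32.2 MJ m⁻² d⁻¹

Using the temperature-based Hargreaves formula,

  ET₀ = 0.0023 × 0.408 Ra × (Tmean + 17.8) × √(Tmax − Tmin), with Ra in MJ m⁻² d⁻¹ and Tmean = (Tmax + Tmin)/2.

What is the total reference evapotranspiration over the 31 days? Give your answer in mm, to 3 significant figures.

119 mm

Tmean = (26.1 + 15.1)/2 = 20.60 °C
0.408 Ra = 0.408 × 32.2 = 13.1376 mm/d equivalent
ET₀ = 0.0023 × 13.1376 × (20.60 + 17.8) × √11.0 = 0.0023 × 13.1376 × 38.40 × 3.3166 = 3.8483 mm/d
Over 31 days: 3.8483 × 31 = 119.297 mm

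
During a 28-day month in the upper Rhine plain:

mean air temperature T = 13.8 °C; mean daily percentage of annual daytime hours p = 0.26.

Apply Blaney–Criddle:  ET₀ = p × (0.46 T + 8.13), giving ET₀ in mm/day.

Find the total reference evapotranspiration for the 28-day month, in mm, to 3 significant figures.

ET₀ = 0.26 × (0.46 × 13.8 + 8.13) = 0.26 × 14.478 = 3.7643 mm/d
Monthly total = 3.7643 × 28 = 105.400 mm

105 mm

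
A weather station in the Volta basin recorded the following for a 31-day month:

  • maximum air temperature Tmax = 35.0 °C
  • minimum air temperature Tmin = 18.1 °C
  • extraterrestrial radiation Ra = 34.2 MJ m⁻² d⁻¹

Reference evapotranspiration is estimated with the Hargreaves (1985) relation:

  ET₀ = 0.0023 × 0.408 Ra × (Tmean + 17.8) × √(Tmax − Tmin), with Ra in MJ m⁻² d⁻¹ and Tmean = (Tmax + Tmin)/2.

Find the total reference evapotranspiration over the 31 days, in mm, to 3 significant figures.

181 mm

Tmean = (35.0 + 18.1)/2 = 26.55 °C
0.408 Ra = 0.408 × 34.2 = 13.9536 mm/d equivalent
ET₀ = 0.0023 × 13.9536 × (26.55 + 17.8) × √16.9 = 0.0023 × 13.9536 × 44.35 × 4.1110 = 5.8513 mm/d
Over 31 days: 5.8513 × 31 = 181.390 mm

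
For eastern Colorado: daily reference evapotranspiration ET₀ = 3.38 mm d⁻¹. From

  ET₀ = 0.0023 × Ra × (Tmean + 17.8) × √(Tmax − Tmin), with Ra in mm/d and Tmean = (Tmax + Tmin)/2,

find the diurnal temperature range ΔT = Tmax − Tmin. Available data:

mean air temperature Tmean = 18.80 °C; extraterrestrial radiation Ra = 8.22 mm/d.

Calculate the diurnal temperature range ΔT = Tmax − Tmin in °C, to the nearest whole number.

24 °C

√ΔT = ET₀ / [0.0023 × Ra × (Tmean+17.8)] = 3.38 / (0.0023 × 8.22 × 36.60) = 4.8847
ΔT = 4.8847² = 23.860 °C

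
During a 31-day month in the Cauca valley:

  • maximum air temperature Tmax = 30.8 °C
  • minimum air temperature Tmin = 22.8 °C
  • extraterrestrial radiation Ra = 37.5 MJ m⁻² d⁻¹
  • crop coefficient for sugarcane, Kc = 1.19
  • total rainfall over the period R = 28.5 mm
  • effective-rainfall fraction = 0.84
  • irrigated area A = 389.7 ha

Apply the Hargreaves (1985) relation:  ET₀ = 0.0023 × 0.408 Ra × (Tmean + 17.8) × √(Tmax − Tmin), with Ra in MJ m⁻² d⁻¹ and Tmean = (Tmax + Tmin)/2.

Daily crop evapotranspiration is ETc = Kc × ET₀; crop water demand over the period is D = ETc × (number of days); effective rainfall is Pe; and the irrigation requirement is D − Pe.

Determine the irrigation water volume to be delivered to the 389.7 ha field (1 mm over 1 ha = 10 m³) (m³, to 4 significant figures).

544900 m³

Tmean = (30.8 + 22.8)/2 = 26.80 °C
0.408 Ra = 0.408 × 37.5 = 15.3000 mm/d equivalent
ET₀ = 0.0023 × 15.3000 × (26.80 + 17.8) × √8.0 = 0.0023 × 15.3000 × 44.60 × 2.8284 = 4.4391 mm/d
ETc = Kc × ET₀ = 1.19 × 4.4391 = 5.2825 mm/d
Crop demand D = ETc × 31 d = 5.2825 × 31 = 163.758 mm
Pe = 0.84 × 28.5 = 23.940 mm
D − Pe = 163.758 − 23.940 = 139.818 mm
Volume = 139.818 mm × 389.7 ha × 10 = 544870.7 m³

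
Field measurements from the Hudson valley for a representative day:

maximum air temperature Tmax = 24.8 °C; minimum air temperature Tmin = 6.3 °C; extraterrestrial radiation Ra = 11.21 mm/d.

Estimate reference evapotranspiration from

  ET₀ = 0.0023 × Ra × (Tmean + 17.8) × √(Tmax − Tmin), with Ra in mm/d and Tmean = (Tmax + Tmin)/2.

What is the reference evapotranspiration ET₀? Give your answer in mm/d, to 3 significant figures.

Tmean = (24.8 + 6.3)/2 = 15.55 °C
ET₀ = 0.0023 × 11.21 × (15.55 + 17.8) × √18.5 = 0.0023 × 11.21 × 33.35 × 4.3012 = 3.6984 mm/d

3.70 mm/d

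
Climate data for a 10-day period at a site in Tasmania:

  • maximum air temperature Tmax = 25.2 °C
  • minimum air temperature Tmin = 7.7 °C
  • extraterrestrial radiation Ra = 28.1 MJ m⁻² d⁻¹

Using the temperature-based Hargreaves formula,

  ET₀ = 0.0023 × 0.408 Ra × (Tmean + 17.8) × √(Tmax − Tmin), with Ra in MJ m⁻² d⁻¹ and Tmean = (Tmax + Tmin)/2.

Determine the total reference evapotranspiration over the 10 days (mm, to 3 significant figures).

Tmean = (25.2 + 7.7)/2 = 16.45 °C
0.408 Ra = 0.408 × 28.1 = 11.4648 mm/d equivalent
ET₀ = 0.0023 × 11.4648 × (16.45 + 17.8) × √17.5 = 0.0023 × 11.4648 × 34.25 × 4.1833 = 3.7781 mm/d
Over 10 days: 3.7781 × 10 = 37.781 mm

37.8 mm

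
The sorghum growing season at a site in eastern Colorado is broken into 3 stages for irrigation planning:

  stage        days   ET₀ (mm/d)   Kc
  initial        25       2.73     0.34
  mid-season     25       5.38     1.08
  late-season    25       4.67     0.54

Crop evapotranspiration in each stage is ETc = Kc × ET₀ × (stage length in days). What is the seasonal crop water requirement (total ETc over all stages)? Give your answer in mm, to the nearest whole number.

232 mm

initial: 0.34 × 2.73 × 25 = 23.21 mm
mid-season: 1.08 × 5.38 × 25 = 145.26 mm
late-season: 0.54 × 4.67 × 25 = 63.05 mm
Seasonal total = 231.52 mm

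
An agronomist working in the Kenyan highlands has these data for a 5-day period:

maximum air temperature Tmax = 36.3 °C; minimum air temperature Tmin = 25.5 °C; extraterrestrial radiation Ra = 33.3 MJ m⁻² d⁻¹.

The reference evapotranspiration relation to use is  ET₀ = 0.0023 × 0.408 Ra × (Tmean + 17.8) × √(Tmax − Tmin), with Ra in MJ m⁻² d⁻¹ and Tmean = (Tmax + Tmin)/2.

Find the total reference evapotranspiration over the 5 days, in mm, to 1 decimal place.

25.0 mm

Tmean = (36.3 + 25.5)/2 = 30.90 °C
0.408 Ra = 0.408 × 33.3 = 13.5864 mm/d equivalent
ET₀ = 0.0023 × 13.5864 × (30.90 + 17.8) × √10.8 = 0.0023 × 13.5864 × 48.70 × 3.2863 = 5.0011 mm/d
Over 5 days: 5.0011 × 5 = 25.006 mm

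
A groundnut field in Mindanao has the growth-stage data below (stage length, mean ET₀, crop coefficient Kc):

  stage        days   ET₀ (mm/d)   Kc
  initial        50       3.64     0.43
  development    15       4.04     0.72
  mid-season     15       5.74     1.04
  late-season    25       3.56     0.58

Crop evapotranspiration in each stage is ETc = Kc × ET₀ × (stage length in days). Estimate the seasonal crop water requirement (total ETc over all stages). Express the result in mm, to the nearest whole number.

263 mm

initial: 0.43 × 3.64 × 50 = 78.26 mm
development: 0.72 × 4.04 × 15 = 43.63 mm
mid-season: 1.04 × 5.74 × 15 = 89.54 mm
late-season: 0.58 × 3.56 × 25 = 51.62 mm
Seasonal total = 263.05 mm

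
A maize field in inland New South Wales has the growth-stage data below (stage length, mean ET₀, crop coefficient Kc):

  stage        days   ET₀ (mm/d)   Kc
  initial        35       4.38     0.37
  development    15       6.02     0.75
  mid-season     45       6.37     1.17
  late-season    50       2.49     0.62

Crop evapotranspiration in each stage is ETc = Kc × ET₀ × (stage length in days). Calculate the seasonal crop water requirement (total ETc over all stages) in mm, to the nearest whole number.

537 mm

initial: 0.37 × 4.38 × 35 = 56.72 mm
development: 0.75 × 6.02 × 15 = 67.73 mm
mid-season: 1.17 × 6.37 × 45 = 335.38 mm
late-season: 0.62 × 2.49 × 50 = 77.19 mm
Seasonal total = 537.02 mm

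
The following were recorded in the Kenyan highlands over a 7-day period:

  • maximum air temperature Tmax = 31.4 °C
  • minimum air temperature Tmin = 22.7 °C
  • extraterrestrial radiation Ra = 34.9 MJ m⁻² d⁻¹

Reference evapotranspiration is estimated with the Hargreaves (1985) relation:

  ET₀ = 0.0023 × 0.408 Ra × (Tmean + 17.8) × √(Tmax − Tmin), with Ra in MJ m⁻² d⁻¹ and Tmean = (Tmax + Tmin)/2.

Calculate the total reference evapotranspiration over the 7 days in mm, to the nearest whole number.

Tmean = (31.4 + 22.7)/2 = 27.05 °C
0.408 Ra = 0.408 × 34.9 = 14.2392 mm/d equivalent
ET₀ = 0.0023 × 14.2392 × (27.05 + 17.8) × √8.7 = 0.0023 × 14.2392 × 44.85 × 2.9496 = 4.3325 mm/d
Over 7 days: 4.3325 × 7 = 30.328 mm

30 mm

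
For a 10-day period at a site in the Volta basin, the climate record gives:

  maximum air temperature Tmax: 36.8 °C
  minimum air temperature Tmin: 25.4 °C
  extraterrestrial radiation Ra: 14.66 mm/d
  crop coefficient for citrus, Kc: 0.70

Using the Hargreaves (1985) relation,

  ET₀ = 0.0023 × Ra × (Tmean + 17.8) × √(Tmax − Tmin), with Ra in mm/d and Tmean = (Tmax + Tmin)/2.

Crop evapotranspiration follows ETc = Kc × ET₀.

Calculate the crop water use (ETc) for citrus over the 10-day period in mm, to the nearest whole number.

Tmean = (36.8 + 25.4)/2 = 31.10 °C
ET₀ = 0.0023 × 14.66 × (31.10 + 17.8) × √11.4 = 0.0023 × 14.66 × 48.90 × 3.3764 = 5.5670 mm/d
ETc = Kc × ET₀ = 0.70 × 5.5670 = 3.8969 mm/d
Over 10 days: 3.8969 × 10 = 38.969 mm

39 mm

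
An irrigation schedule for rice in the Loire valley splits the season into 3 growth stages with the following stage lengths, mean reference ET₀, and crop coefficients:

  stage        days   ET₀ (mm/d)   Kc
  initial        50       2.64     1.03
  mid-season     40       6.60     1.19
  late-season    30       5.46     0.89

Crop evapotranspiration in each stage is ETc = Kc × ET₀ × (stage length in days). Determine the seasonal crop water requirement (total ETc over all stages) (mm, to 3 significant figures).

596 mm

initial: 1.03 × 2.64 × 50 = 135.96 mm
mid-season: 1.19 × 6.60 × 40 = 314.16 mm
late-season: 0.89 × 5.46 × 30 = 145.78 mm
Seasonal total = 595.90 mm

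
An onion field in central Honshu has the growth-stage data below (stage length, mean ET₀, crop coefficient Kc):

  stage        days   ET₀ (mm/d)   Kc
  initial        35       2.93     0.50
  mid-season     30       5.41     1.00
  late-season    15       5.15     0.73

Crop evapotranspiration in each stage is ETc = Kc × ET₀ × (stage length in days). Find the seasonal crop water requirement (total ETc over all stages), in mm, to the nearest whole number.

initial: 0.50 × 2.93 × 35 = 51.28 mm
mid-season: 1.00 × 5.41 × 30 = 162.30 mm
late-season: 0.73 × 5.15 × 15 = 56.39 mm
Seasonal total = 269.97 mm

270 mm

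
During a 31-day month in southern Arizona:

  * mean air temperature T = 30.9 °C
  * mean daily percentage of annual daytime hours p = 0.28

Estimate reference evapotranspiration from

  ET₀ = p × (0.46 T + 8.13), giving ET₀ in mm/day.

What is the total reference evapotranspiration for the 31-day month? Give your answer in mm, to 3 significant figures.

194 mm

ET₀ = 0.28 × (0.46 × 30.9 + 8.13) = 0.28 × 22.344 = 6.2563 mm/d
Monthly total = 6.2563 × 31 = 193.945 mm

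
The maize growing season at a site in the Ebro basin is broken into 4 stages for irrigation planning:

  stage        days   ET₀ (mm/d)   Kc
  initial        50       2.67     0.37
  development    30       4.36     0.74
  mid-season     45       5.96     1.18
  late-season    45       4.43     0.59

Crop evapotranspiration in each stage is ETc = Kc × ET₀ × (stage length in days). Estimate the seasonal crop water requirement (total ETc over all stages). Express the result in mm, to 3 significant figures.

initial: 0.37 × 2.67 × 50 = 49.40 mm
development: 0.74 × 4.36 × 30 = 96.79 mm
mid-season: 1.18 × 5.96 × 45 = 316.48 mm
late-season: 0.59 × 4.43 × 45 = 117.62 mm
Seasonal total = 580.29 mm

580 mm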